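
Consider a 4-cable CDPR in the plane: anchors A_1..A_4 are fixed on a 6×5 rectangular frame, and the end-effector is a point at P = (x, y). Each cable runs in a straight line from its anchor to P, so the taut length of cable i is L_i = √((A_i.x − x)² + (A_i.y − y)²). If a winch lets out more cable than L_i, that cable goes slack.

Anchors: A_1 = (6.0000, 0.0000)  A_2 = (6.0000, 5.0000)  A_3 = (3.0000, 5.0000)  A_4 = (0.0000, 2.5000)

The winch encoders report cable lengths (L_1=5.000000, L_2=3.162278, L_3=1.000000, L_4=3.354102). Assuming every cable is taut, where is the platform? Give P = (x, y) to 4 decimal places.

expand ‖A_i−P‖²=L_i² and subtract eq 1 (k_i ≔ ‖A_i‖²−L_i²)
k_1 = 36.0000+0.0000−25.0000 = 11.0000
eq1−eq2 → [0.0000  -10.0000]·P = -40.0000
eq1−eq3 → [6.0000  -10.0000]·P = -22.0000
eq1−eq4 → [12.0000  -5.0000]·P = 16.0000
2×2 solve → P = (3.0000, 4.0000)
check cable 4: ‖A_4−P‖² = 11.2500 ≈ L_4² = 11.2500 ✓

(3.0000, 4.0000)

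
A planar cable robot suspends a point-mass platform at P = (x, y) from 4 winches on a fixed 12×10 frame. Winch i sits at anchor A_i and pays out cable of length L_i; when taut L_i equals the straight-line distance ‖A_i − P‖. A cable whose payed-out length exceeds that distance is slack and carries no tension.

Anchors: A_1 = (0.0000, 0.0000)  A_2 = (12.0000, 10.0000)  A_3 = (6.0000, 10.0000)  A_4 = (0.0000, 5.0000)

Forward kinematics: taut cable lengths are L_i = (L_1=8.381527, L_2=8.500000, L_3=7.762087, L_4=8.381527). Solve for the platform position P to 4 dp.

expand ‖A_i−P‖²=L_i² and subtract eq 1 (c_i ≔ ‖A_i‖²−L_i²)
c_1 = 0.0000+0.0000−70.2500 = -70.2500
eq1−eq2 → [-24.0000  -20.0000]·P = -242.0000
eq1−eq3 → [-12.0000  -20.0000]·P = -146.0000
eq1−eq4 → [0.0000  -10.0000]·P = -25.0000
2×2 solve → P = (8.0000, 2.5000)
check cable 4: ‖A_4−P‖² = 70.2500 ≈ L_4² = 70.2500 ✓

(8.0000, 2.5000)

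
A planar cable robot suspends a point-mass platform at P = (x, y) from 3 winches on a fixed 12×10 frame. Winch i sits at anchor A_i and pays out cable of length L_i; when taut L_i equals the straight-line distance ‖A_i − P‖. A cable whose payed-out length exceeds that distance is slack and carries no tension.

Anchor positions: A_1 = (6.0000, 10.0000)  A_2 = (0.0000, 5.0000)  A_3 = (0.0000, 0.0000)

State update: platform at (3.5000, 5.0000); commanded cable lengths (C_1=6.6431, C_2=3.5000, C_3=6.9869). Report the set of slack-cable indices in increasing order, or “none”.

1, 3

cable 1: √((2.5000)²+(5.0000)²)=5.5902, C_1=6.6431: slack
cable 2: √((-3.5000)²+(0.0000)²)=3.5000, C_2=3.5000: taut
cable 3: √((-3.5000)²+(-5.0000)²)=6.1033, C_3=6.9869: slack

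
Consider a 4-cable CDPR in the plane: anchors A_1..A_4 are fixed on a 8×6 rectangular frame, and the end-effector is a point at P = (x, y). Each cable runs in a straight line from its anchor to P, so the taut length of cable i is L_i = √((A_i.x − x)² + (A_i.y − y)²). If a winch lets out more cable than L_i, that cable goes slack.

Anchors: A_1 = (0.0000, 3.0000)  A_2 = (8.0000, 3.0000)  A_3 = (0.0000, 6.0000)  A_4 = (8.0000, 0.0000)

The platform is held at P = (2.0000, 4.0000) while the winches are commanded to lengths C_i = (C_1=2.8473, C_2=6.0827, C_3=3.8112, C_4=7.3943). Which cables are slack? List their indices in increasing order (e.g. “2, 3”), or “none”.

cable 1: L_1 = ‖A_1−P‖ = 2.2361;  C_1 = 2.8473 → slack
cable 2: L_2 = ‖A_2−P‖ = 6.0828;  C_2 = 6.0827 → taut
cable 3: L_3 = ‖A_3−P‖ = 2.8284;  C_3 = 3.8112 → slack
cable 4: L_4 = ‖A_4−P‖ = 7.2111;  C_4 = 7.3943 → slack

1, 3, 4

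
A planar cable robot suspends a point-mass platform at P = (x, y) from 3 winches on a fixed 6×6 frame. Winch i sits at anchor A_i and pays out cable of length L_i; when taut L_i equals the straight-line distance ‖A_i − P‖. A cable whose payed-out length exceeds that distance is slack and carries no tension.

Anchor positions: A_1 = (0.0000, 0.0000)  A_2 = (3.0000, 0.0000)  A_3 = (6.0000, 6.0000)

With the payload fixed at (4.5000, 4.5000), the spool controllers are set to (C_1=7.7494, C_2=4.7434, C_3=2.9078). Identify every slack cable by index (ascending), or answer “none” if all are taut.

1, 3

cable 1: √((-4.5000)²+(-4.5000)²)=6.3640, C_1=7.7494: slack
cable 2: √((-1.5000)²+(-4.5000)²)=4.7434, C_2=4.7434: taut
cable 3: √((1.5000)²+(1.5000)²)=2.1213, C_3=2.9078: slack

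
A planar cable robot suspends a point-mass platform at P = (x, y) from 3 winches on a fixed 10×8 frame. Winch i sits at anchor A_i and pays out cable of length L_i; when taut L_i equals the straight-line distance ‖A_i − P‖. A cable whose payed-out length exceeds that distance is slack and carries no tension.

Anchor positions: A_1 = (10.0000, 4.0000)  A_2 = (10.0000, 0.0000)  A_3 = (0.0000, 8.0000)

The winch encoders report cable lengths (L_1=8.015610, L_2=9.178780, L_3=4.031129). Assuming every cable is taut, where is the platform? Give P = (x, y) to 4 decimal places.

each cable: (A_i−P)·(A_i−P) = L_i²; let c_i = ‖A_i‖²−L_i²
c_1 = 100.0000+16.0000−64.2500 = 51.7500
row 1: 0.0000x + 8.0000y = 36.0000  (c_2=15.7500)
row 2: 20.0000x − 8.0000y = 4.0000  (c_3=47.7500)
Cramer on rows 1–2 → x = 2.0000, y = 4.5000

(2.0000, 4.5000)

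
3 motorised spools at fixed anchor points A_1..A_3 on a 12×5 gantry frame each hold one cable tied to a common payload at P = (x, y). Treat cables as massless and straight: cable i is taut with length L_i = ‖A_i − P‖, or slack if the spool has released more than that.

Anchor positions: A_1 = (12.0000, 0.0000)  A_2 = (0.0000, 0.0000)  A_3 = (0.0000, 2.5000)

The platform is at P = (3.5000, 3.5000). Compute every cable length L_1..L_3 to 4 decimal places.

L_1: Δ = A_1−P = (8.5000, -3.5000) → ‖Δ‖ = √84.5000 = 9.1924
L_2: Δ = A_2−P = (-3.5000, -3.5000) → ‖Δ‖ = √24.5000 = 4.9497
L_3: Δ = A_3−P = (-3.5000, -1.0000) → ‖Δ‖ = √13.2500 = 3.6401

(9.1924, 4.9497, 3.6401)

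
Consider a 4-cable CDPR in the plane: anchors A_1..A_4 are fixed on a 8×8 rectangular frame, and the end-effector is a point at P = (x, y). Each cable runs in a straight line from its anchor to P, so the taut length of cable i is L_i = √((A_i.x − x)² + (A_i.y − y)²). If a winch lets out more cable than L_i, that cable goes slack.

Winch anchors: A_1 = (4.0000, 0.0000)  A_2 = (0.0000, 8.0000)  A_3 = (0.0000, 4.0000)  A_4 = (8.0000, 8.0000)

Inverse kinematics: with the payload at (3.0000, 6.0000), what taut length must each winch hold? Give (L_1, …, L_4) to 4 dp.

cable 1: Δx=1.0000, Δy=-6.0000; L_1 = √(Δx²+Δy²) = 6.0828
cable 2: Δx=-3.0000, Δy=2.0000; L_2 = √(Δx²+Δy²) = 3.6056
cable 3: Δx=-3.0000, Δy=-2.0000; L_3 = √(Δx²+Δy²) = 3.6056
cable 4: Δx=5.0000, Δy=2.0000; L_4 = √(Δx²+Δy²) = 5.3852

(6.0828, 3.6056, 3.6056, 5.3852)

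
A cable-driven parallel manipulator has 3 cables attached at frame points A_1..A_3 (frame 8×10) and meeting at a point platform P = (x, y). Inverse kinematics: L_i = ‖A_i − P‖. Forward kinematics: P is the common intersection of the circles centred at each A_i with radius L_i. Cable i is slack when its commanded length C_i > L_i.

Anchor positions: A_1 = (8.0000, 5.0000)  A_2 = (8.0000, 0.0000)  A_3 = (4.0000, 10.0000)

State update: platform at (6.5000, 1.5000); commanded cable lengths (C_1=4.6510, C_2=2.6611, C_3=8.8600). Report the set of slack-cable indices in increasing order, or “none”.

1, 2

i=1: geometric 3.8079 vs commanded 4.6510 ⇒ slack
i=2: geometric 2.1213 vs commanded 2.6611 ⇒ slack
i=3: geometric 8.8600 vs commanded 8.8600 ⇒ taut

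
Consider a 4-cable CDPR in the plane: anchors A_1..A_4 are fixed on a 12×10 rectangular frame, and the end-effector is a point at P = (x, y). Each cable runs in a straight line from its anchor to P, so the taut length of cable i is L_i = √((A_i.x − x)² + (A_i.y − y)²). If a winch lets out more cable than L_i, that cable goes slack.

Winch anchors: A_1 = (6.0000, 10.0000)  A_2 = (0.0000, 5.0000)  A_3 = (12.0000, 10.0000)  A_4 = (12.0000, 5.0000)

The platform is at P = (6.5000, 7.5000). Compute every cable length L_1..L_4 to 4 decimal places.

cable 1: Δx=-0.5000, Δy=2.5000; L_1 = √(Δx²+Δy²) = 2.5495
cable 2: Δx=-6.5000, Δy=-2.5000; L_2 = √(Δx²+Δy²) = 6.9642
cable 3: Δx=5.5000, Δy=2.5000; L_3 = √(Δx²+Δy²) = 6.0415
cable 4: Δx=5.5000, Δy=-2.5000; L_4 = √(Δx²+Δy²) = 6.0415

(2.5495, 6.9642, 6.0415, 6.0415)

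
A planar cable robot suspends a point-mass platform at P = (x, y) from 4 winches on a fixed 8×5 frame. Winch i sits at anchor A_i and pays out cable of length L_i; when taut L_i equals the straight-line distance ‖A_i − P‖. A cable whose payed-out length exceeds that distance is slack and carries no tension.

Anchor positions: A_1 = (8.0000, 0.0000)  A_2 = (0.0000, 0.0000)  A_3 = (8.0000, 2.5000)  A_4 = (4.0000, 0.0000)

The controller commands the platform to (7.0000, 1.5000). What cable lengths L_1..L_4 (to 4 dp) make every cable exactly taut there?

(1.8028, 7.1589, 1.4142, 3.3541)

L_1 = √((8.0000−7.0000)² + (0.0000−1.5000)²) = 1.8028
L_2 = √((0.0000−7.0000)² + (0.0000−1.5000)²) = 7.1589
L_3 = √((8.0000−7.0000)² + (2.5000−1.5000)²) = 1.4142
L_4 = √((4.0000−7.0000)² + (0.0000−1.5000)²) = 3.3541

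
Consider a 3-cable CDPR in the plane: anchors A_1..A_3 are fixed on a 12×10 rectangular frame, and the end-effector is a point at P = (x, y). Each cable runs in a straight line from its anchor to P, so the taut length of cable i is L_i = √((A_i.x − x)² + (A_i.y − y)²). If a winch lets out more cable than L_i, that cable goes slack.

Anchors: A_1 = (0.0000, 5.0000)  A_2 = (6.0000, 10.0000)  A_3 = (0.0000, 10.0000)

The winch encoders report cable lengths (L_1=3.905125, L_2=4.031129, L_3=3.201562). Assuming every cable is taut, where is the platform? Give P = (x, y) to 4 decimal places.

(2.5000, 8.0000)

expand ‖A_i−P‖²=L_i² and subtract eq 1 (c_i ≔ ‖A_i‖²−L_i²)
c_1 = 0.0000+25.0000−15.2500 = 9.7500
eq1−eq2 → [-12.0000  -10.0000]·P = -110.0000
eq1−eq3 → [0.0000  -10.0000]·P = -80.0000
2×2 solve → P = (2.5000, 8.0000)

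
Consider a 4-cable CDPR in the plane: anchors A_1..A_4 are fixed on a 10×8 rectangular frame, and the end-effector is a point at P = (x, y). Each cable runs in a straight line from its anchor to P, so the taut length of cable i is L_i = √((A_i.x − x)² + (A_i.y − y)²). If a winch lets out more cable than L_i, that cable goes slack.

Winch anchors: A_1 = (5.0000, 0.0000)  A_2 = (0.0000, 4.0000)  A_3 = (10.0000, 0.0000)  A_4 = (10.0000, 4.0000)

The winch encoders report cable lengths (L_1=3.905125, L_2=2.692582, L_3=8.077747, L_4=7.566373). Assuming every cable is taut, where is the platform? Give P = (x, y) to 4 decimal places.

(2.5000, 3.0000)

each cable: (A_i−P)·(A_i−P) = L_i²; let q_i = ‖A_i‖²−L_i²
q_1 = 25.0000+0.0000−15.2500 = 9.7500
row 1: 10.0000x − 8.0000y = 1.0000  (q_2=8.7500)
row 2: -10.0000x + 0.0000y = -25.0000  (q_3=34.7500)
row 3: -10.0000x − 8.0000y = -49.0000  (q_4=58.7500)
Cramer on rows 1–2 → x = 2.5000, y = 3.0000
check cable 4: ‖A_4−P‖² = 57.2500 ≈ L_4² = 57.2500 ✓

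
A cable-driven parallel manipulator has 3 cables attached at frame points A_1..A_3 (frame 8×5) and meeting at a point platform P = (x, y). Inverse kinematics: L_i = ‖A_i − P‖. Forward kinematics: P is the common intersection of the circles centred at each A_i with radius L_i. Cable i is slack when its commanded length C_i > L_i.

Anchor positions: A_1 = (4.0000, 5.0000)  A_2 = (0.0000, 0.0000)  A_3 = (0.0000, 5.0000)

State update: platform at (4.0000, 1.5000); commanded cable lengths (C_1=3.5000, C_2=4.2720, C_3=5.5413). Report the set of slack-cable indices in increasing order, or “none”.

i=1: geometric 3.5000 vs commanded 3.5000 ⇒ taut
i=2: geometric 4.2720 vs commanded 4.2720 ⇒ taut
i=3: geometric 5.3151 vs commanded 5.5413 ⇒ slack

3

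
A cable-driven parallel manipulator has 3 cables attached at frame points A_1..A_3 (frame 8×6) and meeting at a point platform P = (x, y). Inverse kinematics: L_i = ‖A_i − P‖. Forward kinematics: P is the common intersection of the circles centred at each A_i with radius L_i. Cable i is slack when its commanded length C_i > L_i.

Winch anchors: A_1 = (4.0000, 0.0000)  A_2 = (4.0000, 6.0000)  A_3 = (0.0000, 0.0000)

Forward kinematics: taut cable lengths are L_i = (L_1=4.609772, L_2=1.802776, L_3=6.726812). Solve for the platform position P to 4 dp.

circle eqns → linear via eq_j − eq_1; set k_j = A_j·A_j − L_j²
k_1 = 16.0000+0.0000−21.2500 = -5.2500
0.0000·x − 12.0000·y = k_1−k_2 = -54.0000
8.0000·x + 0.0000·y = k_1−k_3 = 40.0000
solve first two rows → x=5.0000, y=4.5000

(5.0000, 4.5000)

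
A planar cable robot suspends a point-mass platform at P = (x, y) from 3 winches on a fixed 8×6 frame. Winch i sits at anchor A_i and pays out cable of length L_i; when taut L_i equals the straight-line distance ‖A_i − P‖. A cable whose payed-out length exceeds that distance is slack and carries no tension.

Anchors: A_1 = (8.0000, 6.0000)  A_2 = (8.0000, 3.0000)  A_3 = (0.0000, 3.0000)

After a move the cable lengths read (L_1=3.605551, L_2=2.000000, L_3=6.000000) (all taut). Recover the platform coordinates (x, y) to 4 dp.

(6.0000, 3.0000)

each cable: (A_i−P)·(A_i−P) = L_i²; let q_i = ‖A_i‖²−L_i²
q_1 = 64.0000+36.0000−13.0000 = 87.0000
row 1: 0.0000x + 6.0000y = 18.0000  (q_2=69.0000)
row 2: 16.0000x + 6.0000y = 114.0000  (q_3=-27.0000)
Cramer on rows 1–2 → x = 6.0000, y = 3.0000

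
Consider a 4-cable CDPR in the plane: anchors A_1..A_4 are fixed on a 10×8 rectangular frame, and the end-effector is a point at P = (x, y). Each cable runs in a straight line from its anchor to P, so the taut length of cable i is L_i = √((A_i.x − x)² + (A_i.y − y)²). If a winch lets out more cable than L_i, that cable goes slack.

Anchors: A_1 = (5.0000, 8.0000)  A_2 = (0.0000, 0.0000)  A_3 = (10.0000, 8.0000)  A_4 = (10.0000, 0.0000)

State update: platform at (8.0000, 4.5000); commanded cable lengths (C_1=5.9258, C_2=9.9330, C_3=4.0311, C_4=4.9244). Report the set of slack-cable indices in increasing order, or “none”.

cable 1: L_1 = ‖A_1−P‖ = 4.6098;  C_1 = 5.9258 → slack
cable 2: L_2 = ‖A_2−P‖ = 9.1788;  C_2 = 9.9330 → slack
cable 3: L_3 = ‖A_3−P‖ = 4.0311;  C_3 = 4.0311 → taut
cable 4: L_4 = ‖A_4−P‖ = 4.9244;  C_4 = 4.9244 → taut

1, 2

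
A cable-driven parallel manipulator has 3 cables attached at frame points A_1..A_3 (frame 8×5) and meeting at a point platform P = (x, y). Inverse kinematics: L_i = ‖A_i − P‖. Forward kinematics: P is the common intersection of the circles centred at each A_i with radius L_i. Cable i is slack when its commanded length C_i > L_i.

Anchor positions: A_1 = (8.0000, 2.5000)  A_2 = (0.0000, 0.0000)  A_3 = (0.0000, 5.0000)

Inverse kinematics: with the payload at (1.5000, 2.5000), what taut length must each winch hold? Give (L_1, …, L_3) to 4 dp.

(6.5000, 2.9155, 2.9155)

cable 1: Δx=6.5000, Δy=0.0000; L_1 = √(Δx²+Δy²) = 6.5000
cable 2: Δx=-1.5000, Δy=-2.5000; L_2 = √(Δx²+Δy²) = 2.9155
cable 3: Δx=-1.5000, Δy=2.5000; L_3 = √(Δx²+Δy²) = 2.9155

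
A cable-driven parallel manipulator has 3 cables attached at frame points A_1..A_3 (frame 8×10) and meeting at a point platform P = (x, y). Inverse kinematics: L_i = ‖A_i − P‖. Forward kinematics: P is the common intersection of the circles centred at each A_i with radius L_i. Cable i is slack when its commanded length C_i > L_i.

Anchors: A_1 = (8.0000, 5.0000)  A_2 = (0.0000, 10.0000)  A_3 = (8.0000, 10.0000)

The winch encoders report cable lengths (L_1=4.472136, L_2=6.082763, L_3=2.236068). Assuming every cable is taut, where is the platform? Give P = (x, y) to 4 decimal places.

(6.0000, 9.0000)

each cable: (A_i−P)·(A_i−P) = L_i²; let k_i = ‖A_i‖²−L_i²
k_1 = 64.0000+25.0000−20.0000 = 69.0000
row 1: 16.0000x − 10.0000y = 6.0000  (k_2=63.0000)
row 2: 0.0000x − 10.0000y = -90.0000  (k_3=159.0000)
Cramer on rows 1–2 → x = 6.0000, y = 9.0000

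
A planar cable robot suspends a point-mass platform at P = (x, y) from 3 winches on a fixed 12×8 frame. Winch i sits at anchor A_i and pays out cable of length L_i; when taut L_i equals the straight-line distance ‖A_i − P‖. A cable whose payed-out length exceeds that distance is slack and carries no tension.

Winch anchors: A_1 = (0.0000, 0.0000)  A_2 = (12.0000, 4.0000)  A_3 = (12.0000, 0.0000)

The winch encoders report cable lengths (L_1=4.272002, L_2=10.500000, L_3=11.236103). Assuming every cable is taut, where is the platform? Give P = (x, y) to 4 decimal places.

(1.5000, 4.0000)

each cable: (A_i−P)·(A_i−P) = L_i²; let c_i = ‖A_i‖²−L_i²
c_1 = 0.0000+0.0000−18.2500 = -18.2500
row 1: -24.0000x − 8.0000y = -68.0000  (c_2=49.7500)
row 2: -24.0000x + 0.0000y = -36.0000  (c_3=17.7500)
Cramer on rows 1–2 → x = 1.5000, y = 4.0000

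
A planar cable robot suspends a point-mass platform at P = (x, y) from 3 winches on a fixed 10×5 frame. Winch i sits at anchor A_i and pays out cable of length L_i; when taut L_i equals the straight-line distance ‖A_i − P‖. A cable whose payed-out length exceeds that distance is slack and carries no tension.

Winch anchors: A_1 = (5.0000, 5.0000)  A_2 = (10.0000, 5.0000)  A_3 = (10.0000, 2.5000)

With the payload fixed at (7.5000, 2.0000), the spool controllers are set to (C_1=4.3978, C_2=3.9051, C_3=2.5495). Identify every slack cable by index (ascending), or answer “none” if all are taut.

i=1: geometric 3.9051 vs commanded 4.3978 ⇒ slack
i=2: geometric 3.9051 vs commanded 3.9051 ⇒ taut
i=3: geometric 2.5495 vs commanded 2.5495 ⇒ taut

1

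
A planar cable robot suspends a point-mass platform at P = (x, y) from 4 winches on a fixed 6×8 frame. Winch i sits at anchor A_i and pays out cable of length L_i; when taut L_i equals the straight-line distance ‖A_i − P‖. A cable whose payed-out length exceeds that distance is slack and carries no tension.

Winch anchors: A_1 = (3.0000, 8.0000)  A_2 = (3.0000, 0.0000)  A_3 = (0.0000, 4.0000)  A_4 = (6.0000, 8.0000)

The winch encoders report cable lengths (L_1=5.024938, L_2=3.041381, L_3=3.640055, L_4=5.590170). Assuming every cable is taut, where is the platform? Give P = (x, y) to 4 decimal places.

(3.5000, 3.0000)

circle eqns → linear via eq_j − eq_1; set q_j = A_j·A_j − L_j²
q_1 = 9.0000+64.0000−25.2500 = 47.7500
0.0000·x + 16.0000·y = q_1−q_2 = 48.0000
6.0000·x + 8.0000·y = q_1−q_3 = 45.0000
-6.0000·x + 0.0000·y = q_1−q_4 = -21.0000
solve first two rows → x=3.5000, y=3.0000
check cable 4: ‖A_4−P‖² = 31.2500 ≈ L_4² = 31.2500 ✓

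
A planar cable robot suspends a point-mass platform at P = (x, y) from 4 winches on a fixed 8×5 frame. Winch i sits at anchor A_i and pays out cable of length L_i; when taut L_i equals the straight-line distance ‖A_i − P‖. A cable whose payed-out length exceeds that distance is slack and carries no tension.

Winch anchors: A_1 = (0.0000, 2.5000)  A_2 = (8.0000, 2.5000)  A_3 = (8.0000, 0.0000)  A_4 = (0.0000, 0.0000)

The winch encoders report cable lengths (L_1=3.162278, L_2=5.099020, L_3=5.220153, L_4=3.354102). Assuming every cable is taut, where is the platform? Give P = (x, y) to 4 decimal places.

(3.0000, 1.5000)

circle eqns → linear via eq_j − eq_1; set c_j = A_j·A_j − L_j²
c_1 = 0.0000+6.2500−10.0000 = -3.7500
-16.0000·x + 0.0000·y = c_1−c_2 = -48.0000
-16.0000·x + 5.0000·y = c_1−c_3 = -40.5000
0.0000·x + 5.0000·y = c_1−c_4 = 7.5000
solve first two rows → x=3.0000, y=1.5000
check cable 4: ‖A_4−P‖² = 11.2500 ≈ L_4² = 11.2500 ✓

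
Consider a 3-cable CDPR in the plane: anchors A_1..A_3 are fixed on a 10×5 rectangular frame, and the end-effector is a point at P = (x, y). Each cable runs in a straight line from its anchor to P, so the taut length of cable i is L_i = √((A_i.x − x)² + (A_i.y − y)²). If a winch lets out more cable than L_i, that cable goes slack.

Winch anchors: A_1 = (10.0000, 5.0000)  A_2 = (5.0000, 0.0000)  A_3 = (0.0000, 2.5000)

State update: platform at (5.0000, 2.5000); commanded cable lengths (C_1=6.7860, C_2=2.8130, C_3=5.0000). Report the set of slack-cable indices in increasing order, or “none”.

cable 1: √((5.0000)²+(2.5000)²)=5.5902, C_1=6.7860: slack
cable 2: √((0.0000)²+(-2.5000)²)=2.5000, C_2=2.8130: slack
cable 3: √((-5.0000)²+(0.0000)²)=5.0000, C_3=5.0000: taut

1, 2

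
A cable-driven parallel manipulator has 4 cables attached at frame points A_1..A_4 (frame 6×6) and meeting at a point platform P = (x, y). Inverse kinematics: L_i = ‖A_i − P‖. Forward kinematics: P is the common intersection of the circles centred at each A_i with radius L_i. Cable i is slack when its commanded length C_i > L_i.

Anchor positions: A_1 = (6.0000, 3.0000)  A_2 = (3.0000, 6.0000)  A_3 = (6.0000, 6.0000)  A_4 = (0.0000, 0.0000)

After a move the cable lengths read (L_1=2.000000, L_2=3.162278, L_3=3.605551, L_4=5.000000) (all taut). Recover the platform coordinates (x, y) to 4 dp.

(4.0000, 3.0000)

circle eqns → linear via eq_j − eq_1; set c_j = A_j·A_j − L_j²
c_1 = 36.0000+9.0000−4.0000 = 41.0000
6.0000·x − 6.0000·y = c_1−c_2 = 6.0000
0.0000·x − 6.0000·y = c_1−c_3 = -18.0000
12.0000·x + 6.0000·y = c_1−c_4 = 66.0000
solve first two rows → x=4.0000, y=3.0000
check cable 4: ‖A_4−P‖² = 25.0000 ≈ L_4² = 25.0000 ✓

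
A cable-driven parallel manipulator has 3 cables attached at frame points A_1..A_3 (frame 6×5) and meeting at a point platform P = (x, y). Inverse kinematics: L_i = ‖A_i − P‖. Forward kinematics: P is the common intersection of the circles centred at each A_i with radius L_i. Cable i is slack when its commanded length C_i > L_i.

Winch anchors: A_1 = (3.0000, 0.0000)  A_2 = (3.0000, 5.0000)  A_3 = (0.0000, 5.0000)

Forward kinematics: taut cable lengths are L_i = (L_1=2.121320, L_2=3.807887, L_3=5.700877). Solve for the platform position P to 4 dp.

(4.5000, 1.5000)

expand ‖A_i−P‖²=L_i² and subtract eq 1 (c_i ≔ ‖A_i‖²−L_i²)
c_1 = 9.0000+0.0000−4.5000 = 4.5000
eq1−eq2 → [0.0000  -10.0000]·P = -15.0000
eq1−eq3 → [6.0000  -10.0000]·P = 12.0000
2×2 solve → P = (4.5000, 1.5000)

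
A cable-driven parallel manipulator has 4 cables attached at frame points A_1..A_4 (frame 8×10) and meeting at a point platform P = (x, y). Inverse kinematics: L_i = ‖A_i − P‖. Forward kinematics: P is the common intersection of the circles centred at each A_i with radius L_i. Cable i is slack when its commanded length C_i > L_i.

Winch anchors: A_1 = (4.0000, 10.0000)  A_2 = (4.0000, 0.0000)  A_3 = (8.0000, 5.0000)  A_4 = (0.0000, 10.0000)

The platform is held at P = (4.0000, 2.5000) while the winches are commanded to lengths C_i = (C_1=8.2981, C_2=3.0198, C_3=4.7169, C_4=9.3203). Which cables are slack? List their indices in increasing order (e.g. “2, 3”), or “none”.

1, 2, 4

cable 1: √((0.0000)²+(7.5000)²)=7.5000, C_1=8.2981: slack
cable 2: √((0.0000)²+(-2.5000)²)=2.5000, C_2=3.0198: slack
cable 3: √((4.0000)²+(2.5000)²)=4.7170, C_3=4.7169: taut
cable 4: √((-4.0000)²+(7.5000)²)=8.5000, C_4=9.3203: slack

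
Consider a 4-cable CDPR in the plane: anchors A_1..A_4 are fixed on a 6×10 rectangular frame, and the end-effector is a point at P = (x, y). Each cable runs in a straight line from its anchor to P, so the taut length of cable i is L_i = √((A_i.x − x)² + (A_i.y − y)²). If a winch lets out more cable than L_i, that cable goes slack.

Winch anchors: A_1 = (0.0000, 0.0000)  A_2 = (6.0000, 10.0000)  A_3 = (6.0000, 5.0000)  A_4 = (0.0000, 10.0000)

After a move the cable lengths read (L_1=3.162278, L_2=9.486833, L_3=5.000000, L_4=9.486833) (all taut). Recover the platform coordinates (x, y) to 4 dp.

(3.0000, 1.0000)

each cable: (A_i−P)·(A_i−P) = L_i²; let c_i = ‖A_i‖²−L_i²
c_1 = 0.0000+0.0000−10.0000 = -10.0000
row 1: -12.0000x − 20.0000y = -56.0000  (c_2=46.0000)
row 2: -12.0000x − 10.0000y = -46.0000  (c_3=36.0000)
row 3: 0.0000x − 20.0000y = -20.0000  (c_4=10.0000)
Cramer on rows 1–2 → x = 3.0000, y = 1.0000
check cable 4: ‖A_4−P‖² = 90.0000 ≈ L_4² = 90.0000 ✓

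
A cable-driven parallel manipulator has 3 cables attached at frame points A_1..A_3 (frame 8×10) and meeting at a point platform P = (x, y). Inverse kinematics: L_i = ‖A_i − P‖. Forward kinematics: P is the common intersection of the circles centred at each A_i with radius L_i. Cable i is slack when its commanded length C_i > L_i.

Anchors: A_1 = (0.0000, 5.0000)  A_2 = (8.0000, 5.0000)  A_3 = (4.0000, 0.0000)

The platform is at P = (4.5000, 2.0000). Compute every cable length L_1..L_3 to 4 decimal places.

L_1: Δ = A_1−P = (-4.5000, 3.0000) → ‖Δ‖ = √29.2500 = 5.4083
L_2: Δ = A_2−P = (3.5000, 3.0000) → ‖Δ‖ = √21.2500 = 4.6098
L_3: Δ = A_3−P = (-0.5000, -2.0000) → ‖Δ‖ = √4.2500 = 2.0616

(5.4083, 4.6098, 2.0616)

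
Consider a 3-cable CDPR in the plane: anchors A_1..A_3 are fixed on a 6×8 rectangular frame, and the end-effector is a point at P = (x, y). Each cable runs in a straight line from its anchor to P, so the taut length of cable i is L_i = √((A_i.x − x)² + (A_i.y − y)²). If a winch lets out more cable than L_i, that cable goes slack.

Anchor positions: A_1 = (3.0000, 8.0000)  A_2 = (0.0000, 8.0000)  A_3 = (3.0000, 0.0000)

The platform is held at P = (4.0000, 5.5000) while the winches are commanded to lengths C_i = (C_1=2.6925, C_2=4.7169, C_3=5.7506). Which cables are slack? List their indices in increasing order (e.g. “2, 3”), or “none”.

3

cable 1: L_1 = ‖A_1−P‖ = 2.6926;  C_1 = 2.6925 → taut
cable 2: L_2 = ‖A_2−P‖ = 4.7170;  C_2 = 4.7169 → taut
cable 3: L_3 = ‖A_3−P‖ = 5.5902;  C_3 = 5.7506 → slack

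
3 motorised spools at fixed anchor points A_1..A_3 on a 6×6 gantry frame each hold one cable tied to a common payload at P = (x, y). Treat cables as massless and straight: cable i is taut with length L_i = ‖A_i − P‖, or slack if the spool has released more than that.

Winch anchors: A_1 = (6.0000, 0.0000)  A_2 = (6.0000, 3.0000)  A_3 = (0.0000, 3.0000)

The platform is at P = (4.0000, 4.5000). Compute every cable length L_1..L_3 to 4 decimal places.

cable 1: Δx=2.0000, Δy=-4.5000; L_1 = √(Δx²+Δy²) = 4.9244
cable 2: Δx=2.0000, Δy=-1.5000; L_2 = √(Δx²+Δy²) = 2.5000
cable 3: Δx=-4.0000, Δy=-1.5000; L_3 = √(Δx²+Δy²) = 4.2720

(4.9244, 2.5000, 4.2720)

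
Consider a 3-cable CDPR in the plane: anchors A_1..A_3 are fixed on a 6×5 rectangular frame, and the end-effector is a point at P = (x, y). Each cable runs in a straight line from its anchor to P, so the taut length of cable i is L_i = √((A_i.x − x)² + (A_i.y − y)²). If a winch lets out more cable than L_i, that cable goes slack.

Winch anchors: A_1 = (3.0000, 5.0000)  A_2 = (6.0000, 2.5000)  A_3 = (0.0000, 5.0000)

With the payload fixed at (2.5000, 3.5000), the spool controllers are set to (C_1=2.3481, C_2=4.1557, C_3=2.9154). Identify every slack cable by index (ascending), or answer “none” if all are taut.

cable 1: √((0.5000)²+(1.5000)²)=1.5811, C_1=2.3481: slack
cable 2: √((3.5000)²+(-1.0000)²)=3.6401, C_2=4.1557: slack
cable 3: √((-2.5000)²+(1.5000)²)=2.9155, C_3=2.9154: taut

1, 2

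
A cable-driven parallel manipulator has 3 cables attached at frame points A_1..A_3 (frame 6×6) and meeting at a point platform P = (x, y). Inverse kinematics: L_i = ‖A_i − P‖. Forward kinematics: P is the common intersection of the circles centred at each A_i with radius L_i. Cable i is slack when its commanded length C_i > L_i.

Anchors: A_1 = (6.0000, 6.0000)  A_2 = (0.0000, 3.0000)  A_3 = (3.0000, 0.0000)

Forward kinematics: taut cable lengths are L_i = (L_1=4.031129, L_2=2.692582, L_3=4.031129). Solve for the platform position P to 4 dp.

(2.5000, 4.0000)

circle eqns → linear via eq_j − eq_1; set c_j = A_j·A_j − L_j²
c_1 = 36.0000+36.0000−16.2500 = 55.7500
12.0000·x + 6.0000·y = c_1−c_2 = 54.0000
6.0000·x + 12.0000·y = c_1−c_3 = 63.0000
solve first two rows → x=2.5000, y=4.0000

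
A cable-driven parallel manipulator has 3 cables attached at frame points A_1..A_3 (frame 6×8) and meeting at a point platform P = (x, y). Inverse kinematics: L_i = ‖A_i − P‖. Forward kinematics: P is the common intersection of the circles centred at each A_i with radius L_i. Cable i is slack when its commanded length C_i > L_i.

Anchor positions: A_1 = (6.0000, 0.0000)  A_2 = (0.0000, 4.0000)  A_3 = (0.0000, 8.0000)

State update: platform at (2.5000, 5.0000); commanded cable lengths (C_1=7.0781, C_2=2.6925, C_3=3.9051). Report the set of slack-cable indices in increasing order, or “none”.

i=1: geometric 6.1033 vs commanded 7.0781 ⇒ slack
i=2: geometric 2.6926 vs commanded 2.6925 ⇒ taut
i=3: geometric 3.9051 vs commanded 3.9051 ⇒ taut

1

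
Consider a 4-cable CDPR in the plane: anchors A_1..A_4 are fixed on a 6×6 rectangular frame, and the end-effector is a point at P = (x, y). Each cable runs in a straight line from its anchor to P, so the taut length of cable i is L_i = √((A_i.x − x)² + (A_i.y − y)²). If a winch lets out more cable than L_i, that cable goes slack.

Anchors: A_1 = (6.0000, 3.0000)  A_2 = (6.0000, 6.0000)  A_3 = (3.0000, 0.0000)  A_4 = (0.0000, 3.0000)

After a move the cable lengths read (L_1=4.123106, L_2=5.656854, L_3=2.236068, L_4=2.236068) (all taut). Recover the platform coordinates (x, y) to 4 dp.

(2.0000, 2.0000)

expand ‖A_i−P‖²=L_i² and subtract eq 1 (k_i ≔ ‖A_i‖²−L_i²)
k_1 = 36.0000+9.0000−17.0000 = 28.0000
eq1−eq2 → [0.0000  -6.0000]·P = -12.0000
eq1−eq3 → [6.0000  6.0000]·P = 24.0000
eq1−eq4 → [12.0000  0.0000]·P = 24.0000
2×2 solve → P = (2.0000, 2.0000)
check cable 4: ‖A_4−P‖² = 5.0000 ≈ L_4² = 5.0000 ✓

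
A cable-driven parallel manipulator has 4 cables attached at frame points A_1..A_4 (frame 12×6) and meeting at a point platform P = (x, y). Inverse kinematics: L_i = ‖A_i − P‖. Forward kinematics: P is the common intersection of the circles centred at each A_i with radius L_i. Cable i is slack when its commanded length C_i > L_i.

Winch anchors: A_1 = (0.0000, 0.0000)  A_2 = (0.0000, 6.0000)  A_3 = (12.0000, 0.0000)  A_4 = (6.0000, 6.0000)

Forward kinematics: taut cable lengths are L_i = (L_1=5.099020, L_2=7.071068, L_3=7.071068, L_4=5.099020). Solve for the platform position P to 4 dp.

(5.0000, 1.0000)

each cable: (A_i−P)·(A_i−P) = L_i²; let c_i = ‖A_i‖²−L_i²
c_1 = 0.0000+0.0000−26.0000 = -26.0000
row 1: 0.0000x − 12.0000y = -12.0000  (c_2=-14.0000)
row 2: -24.0000x + 0.0000y = -120.0000  (c_3=94.0000)
row 3: -12.0000x − 12.0000y = -72.0000  (c_4=46.0000)
Cramer on rows 1–2 → x = 5.0000, y = 1.0000
check cable 4: ‖A_4−P‖² = 26.0000 ≈ L_4² = 26.0000 ✓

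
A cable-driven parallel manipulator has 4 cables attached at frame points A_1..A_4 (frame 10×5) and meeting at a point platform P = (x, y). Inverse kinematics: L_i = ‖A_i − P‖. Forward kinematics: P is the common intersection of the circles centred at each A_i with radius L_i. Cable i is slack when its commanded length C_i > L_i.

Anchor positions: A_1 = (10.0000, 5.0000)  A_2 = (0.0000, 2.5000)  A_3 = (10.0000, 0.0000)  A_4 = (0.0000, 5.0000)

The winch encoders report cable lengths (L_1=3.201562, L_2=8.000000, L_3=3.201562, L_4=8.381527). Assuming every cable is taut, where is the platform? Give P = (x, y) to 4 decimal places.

circle eqns → linear via eq_j − eq_1; set c_j = A_j·A_j − L_j²
c_1 = 100.0000+25.0000−10.2500 = 114.7500
20.0000·x + 5.0000·y = c_1−c_2 = 172.5000
0.0000·x + 10.0000·y = c_1−c_3 = 25.0000
20.0000·x + 0.0000·y = c_1−c_4 = 160.0000
solve first two rows → x=8.0000, y=2.5000
check cable 4: ‖A_4−P‖² = 70.2500 ≈ L_4² = 70.2500 ✓

(8.0000, 2.5000)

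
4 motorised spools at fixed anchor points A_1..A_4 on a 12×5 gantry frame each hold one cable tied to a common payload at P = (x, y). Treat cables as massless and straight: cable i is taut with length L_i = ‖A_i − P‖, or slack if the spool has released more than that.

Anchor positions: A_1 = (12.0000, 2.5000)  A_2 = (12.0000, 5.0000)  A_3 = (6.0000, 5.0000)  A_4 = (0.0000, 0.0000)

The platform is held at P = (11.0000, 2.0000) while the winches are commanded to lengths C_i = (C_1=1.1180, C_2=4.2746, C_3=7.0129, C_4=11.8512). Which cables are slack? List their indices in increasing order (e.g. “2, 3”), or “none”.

cable 1: L_1 = ‖A_1−P‖ = 1.1180;  C_1 = 1.1180 → taut
cable 2: L_2 = ‖A_2−P‖ = 3.1623;  C_2 = 4.2746 → slack
cable 3: L_3 = ‖A_3−P‖ = 5.8310;  C_3 = 7.0129 → slack
cable 4: L_4 = ‖A_4−P‖ = 11.1803;  C_4 = 11.8512 → slack

2, 3, 4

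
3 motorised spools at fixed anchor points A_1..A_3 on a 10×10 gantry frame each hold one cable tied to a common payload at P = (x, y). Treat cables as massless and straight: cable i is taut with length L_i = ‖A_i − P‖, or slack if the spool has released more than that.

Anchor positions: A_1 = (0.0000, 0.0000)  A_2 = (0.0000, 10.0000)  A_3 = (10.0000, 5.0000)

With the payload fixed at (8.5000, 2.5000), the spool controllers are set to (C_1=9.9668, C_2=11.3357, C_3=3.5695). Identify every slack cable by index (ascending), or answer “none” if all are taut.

cable 1: √((-8.5000)²+(-2.5000)²)=8.8600, C_1=9.9668: slack
cable 2: √((-8.5000)²+(7.5000)²)=11.3358, C_2=11.3357: taut
cable 3: √((1.5000)²+(2.5000)²)=2.9155, C_3=3.5695: slack

1, 3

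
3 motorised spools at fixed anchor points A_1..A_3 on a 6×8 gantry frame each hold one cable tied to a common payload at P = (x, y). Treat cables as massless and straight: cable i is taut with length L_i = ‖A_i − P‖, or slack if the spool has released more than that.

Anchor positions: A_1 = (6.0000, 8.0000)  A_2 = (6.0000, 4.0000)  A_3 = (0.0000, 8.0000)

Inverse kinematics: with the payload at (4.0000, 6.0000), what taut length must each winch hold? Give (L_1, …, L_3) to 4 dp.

cable 1: Δx=2.0000, Δy=2.0000; L_1 = √(Δx²+Δy²) = 2.8284
cable 2: Δx=2.0000, Δy=-2.0000; L_2 = √(Δx²+Δy²) = 2.8284
cable 3: Δx=-4.0000, Δy=2.0000; L_3 = √(Δx²+Δy²) = 4.4721

(2.8284, 2.8284, 4.4721)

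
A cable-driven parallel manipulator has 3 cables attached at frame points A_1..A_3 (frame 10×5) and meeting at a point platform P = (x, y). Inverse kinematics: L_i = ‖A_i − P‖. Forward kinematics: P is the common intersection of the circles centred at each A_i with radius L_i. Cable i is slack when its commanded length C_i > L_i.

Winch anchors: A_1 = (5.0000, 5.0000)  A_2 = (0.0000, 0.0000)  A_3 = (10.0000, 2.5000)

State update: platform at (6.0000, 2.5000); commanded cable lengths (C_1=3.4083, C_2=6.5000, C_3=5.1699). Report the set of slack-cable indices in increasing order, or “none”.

cable 1: √((-1.0000)²+(2.5000)²)=2.6926, C_1=3.4083: slack
cable 2: √((-6.0000)²+(-2.5000)²)=6.5000, C_2=6.5000: taut
cable 3: √((4.0000)²+(0.0000)²)=4.0000, C_3=5.1699: slack

1, 3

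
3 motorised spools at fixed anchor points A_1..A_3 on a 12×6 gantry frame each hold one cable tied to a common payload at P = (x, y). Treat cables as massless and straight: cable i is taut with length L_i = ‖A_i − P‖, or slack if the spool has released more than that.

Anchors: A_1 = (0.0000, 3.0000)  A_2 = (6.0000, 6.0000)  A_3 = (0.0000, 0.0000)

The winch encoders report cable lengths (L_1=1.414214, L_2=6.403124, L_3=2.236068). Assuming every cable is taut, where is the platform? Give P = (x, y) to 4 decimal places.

expand ‖A_i−P‖²=L_i² and subtract eq 1 (k_i ≔ ‖A_i‖²−L_i²)
k_1 = 0.0000+9.0000−2.0000 = 7.0000
eq1−eq2 → [-12.0000  -6.0000]·P = -24.0000
eq1−eq3 → [0.0000  6.0000]·P = 12.0000
2×2 solve → P = (1.0000, 2.0000)

(1.0000, 2.0000)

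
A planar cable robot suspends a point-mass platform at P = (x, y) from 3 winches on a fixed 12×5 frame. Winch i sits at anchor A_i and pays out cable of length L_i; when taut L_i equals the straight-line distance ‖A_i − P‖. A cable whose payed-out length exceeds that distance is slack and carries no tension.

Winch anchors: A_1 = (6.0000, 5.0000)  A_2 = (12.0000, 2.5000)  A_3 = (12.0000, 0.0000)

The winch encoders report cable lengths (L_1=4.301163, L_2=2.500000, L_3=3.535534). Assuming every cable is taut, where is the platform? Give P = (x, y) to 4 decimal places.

circle eqns → linear via eq_j − eq_1; set k_j = A_j·A_j − L_j²
k_1 = 36.0000+25.0000−18.5000 = 42.5000
-12.0000·x + 5.0000·y = k_1−k_2 = -101.5000
-12.0000·x + 10.0000·y = k_1−k_3 = -89.0000
solve first two rows → x=9.5000, y=2.5000

(9.5000, 2.5000)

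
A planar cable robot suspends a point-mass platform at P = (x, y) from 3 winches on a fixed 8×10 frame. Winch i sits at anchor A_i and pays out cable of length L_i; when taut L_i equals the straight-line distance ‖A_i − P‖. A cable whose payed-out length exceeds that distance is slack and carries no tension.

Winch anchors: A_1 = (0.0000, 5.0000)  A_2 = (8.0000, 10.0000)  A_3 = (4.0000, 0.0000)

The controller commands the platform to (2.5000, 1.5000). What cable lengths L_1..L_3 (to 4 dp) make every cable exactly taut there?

(4.3012, 10.1242, 2.1213)

cable 1: Δx=-2.5000, Δy=3.5000; L_1 = √(Δx²+Δy²) = 4.3012
cable 2: Δx=5.5000, Δy=8.5000; L_2 = √(Δx²+Δy²) = 10.1242
cable 3: Δx=1.5000, Δy=-1.5000; L_3 = √(Δx²+Δy²) = 2.1213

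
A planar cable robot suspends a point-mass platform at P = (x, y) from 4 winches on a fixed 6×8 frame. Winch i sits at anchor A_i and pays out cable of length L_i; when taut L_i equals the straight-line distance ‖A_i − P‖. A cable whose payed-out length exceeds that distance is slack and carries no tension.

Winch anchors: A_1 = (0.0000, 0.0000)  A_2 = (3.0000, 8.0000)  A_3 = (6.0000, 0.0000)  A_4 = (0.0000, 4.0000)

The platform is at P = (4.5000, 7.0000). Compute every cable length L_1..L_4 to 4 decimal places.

L_1: Δ = A_1−P = (-4.5000, -7.0000) → ‖Δ‖ = √69.2500 = 8.3217
L_2: Δ = A_2−P = (-1.5000, 1.0000) → ‖Δ‖ = √3.2500 = 1.8028
L_3: Δ = A_3−P = (1.5000, -7.0000) → ‖Δ‖ = √51.2500 = 7.1589
L_4: Δ = A_4−P = (-4.5000, -3.0000) → ‖Δ‖ = √29.2500 = 5.4083

(8.3217, 1.8028, 7.1589, 5.4083)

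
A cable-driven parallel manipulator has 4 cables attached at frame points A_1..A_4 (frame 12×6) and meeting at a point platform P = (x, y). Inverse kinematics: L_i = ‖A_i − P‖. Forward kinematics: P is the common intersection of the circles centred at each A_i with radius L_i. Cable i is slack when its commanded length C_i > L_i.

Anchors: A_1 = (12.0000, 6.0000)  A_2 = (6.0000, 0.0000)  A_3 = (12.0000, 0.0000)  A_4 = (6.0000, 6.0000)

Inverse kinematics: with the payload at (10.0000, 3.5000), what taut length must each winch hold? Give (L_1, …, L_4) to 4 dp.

(3.2016, 5.3151, 4.0311, 4.7170)

L_1 = √((12.0000−10.0000)² + (6.0000−3.5000)²) = 3.2016
L_2 = √((6.0000−10.0000)² + (0.0000−3.5000)²) = 5.3151
L_3 = √((12.0000−10.0000)² + (0.0000−3.5000)²) = 4.0311
L_4 = √((6.0000−10.0000)² + (6.0000−3.5000)²) = 4.7170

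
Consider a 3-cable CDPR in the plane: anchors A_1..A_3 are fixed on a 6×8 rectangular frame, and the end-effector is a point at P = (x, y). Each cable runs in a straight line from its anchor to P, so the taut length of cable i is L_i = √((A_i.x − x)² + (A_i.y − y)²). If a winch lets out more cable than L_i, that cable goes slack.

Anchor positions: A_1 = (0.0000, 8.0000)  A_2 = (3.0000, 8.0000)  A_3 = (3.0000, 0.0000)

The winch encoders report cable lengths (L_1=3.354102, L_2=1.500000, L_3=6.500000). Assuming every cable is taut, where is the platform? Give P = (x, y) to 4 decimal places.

each cable: (A_i−P)·(A_i−P) = L_i²; let c_i = ‖A_i‖²−L_i²
c_1 = 0.0000+64.0000−11.2500 = 52.7500
row 1: -6.0000x + 0.0000y = -18.0000  (c_2=70.7500)
row 2: -6.0000x + 16.0000y = 86.0000  (c_3=-33.2500)
Cramer on rows 1–2 → x = 3.0000, y = 6.5000

(3.0000, 6.5000)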